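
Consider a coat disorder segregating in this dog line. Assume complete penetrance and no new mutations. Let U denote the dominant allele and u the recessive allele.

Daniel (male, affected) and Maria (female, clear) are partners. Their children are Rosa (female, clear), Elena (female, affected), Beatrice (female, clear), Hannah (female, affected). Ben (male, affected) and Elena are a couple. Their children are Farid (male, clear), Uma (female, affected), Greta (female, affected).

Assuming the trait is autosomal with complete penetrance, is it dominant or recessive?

dominant

Ben and Elena are both affected yet have a clear child Farid. Under a recessive model two affected parents are homozygous and every child would be affected, so the trait cannot be recessive.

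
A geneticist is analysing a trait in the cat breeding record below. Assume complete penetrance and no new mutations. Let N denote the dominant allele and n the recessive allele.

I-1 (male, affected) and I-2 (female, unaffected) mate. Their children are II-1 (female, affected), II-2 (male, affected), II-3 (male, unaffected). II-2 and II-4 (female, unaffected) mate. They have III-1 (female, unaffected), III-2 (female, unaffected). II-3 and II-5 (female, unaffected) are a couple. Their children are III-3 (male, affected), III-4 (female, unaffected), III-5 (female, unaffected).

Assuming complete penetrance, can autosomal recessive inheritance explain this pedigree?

A consistent assignment under autosomal recessive exists: I-1 nn, I-2 Nn, II-1 nn, II-2 nn, II-3 Nn, II-4 NN, II-5 Nn, III-1 Nn, III-2 Nn, III-3 nn, III-4 NN, III-5 NN.
In this assignment every recorded phenotype matches its genotype and every non-founder's genotype is obtainable from its parents' genotypes, so the pedigree is consistent.

Yes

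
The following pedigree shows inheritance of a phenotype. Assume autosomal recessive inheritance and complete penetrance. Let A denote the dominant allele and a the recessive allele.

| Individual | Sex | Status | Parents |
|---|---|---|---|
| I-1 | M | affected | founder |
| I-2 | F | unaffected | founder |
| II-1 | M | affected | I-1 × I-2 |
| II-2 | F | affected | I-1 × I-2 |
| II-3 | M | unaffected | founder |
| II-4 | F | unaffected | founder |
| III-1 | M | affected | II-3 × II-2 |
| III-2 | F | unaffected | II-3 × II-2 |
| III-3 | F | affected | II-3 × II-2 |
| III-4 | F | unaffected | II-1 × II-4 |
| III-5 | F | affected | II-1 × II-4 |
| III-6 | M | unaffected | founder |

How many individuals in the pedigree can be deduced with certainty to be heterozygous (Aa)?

5

Obligate heterozygotes: I-2 is unaffected so carries A and passed a to II-1 (aa), so I-2 is Aa; II-3 is unaffected so carries A and passed a to III-1 (aa), so II-3 is Aa; II-4 is unaffected so carries A and passed a to III-5 (aa), so II-4 is Aa; III-2 is unaffected so carries A and received a from II-2 (aa), so III-2 is Aa; III-4 is unaffected so carries A and received a from II-1 (aa), so III-4 is Aa.
Every other individual is either homozygous by phenotype or has at least one consistent homozygous assignment, so the count is 5.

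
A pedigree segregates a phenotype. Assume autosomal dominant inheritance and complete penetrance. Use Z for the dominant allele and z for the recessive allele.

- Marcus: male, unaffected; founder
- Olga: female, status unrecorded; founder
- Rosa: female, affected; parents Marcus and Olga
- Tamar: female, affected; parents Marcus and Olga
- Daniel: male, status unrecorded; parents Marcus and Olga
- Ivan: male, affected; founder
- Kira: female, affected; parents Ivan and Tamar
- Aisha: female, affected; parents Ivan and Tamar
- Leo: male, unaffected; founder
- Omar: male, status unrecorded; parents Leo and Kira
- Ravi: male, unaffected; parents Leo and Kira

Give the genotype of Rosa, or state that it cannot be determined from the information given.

Zz

From phenotype alone, Rosa is ZZ or Zz.
Rosa is affected so carries Z and received z from Marcus (zz), so Rosa is Zz.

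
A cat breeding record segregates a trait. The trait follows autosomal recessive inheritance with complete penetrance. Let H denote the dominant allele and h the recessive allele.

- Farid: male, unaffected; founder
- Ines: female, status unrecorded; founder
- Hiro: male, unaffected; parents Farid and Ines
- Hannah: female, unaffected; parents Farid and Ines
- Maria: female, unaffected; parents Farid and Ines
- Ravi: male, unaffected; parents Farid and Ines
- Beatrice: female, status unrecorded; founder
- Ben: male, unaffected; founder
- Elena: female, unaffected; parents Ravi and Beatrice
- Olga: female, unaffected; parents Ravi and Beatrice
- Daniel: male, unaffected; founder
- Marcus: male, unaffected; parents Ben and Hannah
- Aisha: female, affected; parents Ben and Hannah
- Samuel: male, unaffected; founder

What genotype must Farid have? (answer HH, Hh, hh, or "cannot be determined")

Farid's phenotype allows HH or Hh, and no parent or child forces a single allele at both positions; consistent genotype assignments exist with Farid as HH or Hh.

cannot be determined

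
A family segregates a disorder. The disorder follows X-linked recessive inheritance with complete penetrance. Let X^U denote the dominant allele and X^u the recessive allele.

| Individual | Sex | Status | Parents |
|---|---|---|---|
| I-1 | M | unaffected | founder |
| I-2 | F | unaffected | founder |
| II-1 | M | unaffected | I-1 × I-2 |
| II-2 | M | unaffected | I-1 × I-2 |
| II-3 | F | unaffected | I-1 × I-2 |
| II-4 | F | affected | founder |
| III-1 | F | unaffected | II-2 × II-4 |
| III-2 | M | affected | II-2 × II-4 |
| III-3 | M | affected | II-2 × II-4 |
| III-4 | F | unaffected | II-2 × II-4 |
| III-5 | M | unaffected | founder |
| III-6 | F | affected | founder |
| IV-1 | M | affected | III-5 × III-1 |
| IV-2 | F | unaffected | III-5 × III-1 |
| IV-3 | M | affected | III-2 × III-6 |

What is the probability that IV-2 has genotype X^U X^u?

III-5 is unaffected, so III-5 is X^U Y.
III-1 is unaffected so carries U and received u from II-4 (X^u X^u), so III-1 is X^U X^u.
Their cross gives offspring ratios 1/2 X^U X^U : 1/2 X^U X^u. Conditioning on IV-2 being unaffected, P(X^U X^u) = 1/2 / 1 = 1/2.

1/2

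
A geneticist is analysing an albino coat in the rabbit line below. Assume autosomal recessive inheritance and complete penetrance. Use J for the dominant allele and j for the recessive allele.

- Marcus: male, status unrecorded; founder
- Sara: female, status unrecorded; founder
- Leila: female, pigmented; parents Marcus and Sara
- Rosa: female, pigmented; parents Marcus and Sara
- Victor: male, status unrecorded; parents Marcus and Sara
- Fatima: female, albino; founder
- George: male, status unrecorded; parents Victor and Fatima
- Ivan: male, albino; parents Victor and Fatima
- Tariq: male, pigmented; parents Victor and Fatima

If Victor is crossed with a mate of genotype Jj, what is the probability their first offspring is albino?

Victor passed J to Tariq (Jj, whose j came from Fatima) and passed j to Ivan (jj), so Victor is Jj.
The cross gives 1/4 JJ : 1/2 Jj : 1/4 jj, so P(offspring is albino) = 1/4.

1/4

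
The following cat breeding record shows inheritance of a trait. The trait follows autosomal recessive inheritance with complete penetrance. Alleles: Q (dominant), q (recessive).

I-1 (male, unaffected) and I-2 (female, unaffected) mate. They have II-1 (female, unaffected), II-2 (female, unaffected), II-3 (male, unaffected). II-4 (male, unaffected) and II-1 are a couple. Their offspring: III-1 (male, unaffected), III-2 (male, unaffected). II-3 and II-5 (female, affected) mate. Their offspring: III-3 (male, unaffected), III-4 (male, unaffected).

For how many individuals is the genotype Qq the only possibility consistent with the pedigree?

2

Obligate heterozygotes: III-3 is unaffected so carries Q and received q from II-5 (qq), so III-3 is Qq; III-4 is unaffected so carries Q and received q from II-5 (qq), so III-4 is Qq.
Every other individual is either homozygous by phenotype or has at least one consistent homozygous assignment, so the count is 2.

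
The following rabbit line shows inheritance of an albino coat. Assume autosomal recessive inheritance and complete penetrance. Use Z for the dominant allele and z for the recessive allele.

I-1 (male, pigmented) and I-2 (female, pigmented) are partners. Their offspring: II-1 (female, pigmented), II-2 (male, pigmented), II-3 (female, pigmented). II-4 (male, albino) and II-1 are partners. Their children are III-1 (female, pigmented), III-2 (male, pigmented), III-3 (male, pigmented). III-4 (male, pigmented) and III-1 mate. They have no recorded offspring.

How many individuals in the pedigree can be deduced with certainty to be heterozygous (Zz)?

Obligate heterozygotes: III-1 is pigmented so carries Z and received z from II-4 (zz), so III-1 is Zz; III-2 is pigmented so carries Z and received z from II-4 (zz), so III-2 is Zz; III-3 is pigmented so carries Z and received z from II-4 (zz), so III-3 is Zz.
Every other individual is either homozygous by phenotype or has at least one consistent homozygous assignment, so the count is 3.

3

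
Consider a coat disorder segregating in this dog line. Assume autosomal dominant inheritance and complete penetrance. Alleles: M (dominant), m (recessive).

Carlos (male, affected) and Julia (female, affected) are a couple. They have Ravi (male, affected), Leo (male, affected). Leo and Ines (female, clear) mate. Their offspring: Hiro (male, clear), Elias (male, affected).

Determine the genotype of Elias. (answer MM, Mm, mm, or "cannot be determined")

From phenotype alone, Elias is MM or Mm.
Elias is affected so carries M and received m from Ines (mm), so Elias is Mm.

Mm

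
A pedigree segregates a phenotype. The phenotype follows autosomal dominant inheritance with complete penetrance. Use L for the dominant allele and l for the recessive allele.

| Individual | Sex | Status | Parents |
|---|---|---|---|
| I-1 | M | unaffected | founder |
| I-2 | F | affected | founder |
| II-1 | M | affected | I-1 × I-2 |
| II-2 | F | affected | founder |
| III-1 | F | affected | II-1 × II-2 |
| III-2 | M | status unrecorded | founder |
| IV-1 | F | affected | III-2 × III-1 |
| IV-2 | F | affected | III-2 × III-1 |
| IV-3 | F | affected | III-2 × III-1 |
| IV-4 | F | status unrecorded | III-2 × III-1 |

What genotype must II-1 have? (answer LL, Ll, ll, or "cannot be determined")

Ll

From phenotype alone, II-1 is LL or Ll.
II-1 is affected so carries L and received l from I-1 (ll), so II-1 is Ll.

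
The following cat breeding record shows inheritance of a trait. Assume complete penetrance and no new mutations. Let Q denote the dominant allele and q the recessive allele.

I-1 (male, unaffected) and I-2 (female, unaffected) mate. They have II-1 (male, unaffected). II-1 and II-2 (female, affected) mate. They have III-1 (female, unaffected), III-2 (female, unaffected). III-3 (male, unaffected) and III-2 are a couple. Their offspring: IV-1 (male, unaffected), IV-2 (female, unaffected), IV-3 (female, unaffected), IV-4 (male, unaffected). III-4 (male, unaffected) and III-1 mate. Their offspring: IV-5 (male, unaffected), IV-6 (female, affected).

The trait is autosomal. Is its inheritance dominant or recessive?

III-4 and III-1 are both unaffected yet have an affected child IV-6. Under dominance, an affected child requires at least one affected parent, so the trait cannot be dominant.

recessive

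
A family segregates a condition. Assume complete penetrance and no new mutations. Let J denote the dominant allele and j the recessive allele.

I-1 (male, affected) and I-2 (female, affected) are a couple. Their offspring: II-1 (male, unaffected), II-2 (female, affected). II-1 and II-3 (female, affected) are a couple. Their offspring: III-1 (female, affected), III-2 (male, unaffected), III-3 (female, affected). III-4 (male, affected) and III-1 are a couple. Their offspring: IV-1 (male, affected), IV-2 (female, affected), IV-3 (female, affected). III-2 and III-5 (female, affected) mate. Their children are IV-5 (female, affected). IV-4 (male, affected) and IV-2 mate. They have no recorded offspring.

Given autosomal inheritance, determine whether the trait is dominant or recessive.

I-1 and I-2 are both affected yet have an unaffected child II-1. Under a recessive model two affected parents are homozygous and every child would be affected, so the trait cannot be recessive.

dominant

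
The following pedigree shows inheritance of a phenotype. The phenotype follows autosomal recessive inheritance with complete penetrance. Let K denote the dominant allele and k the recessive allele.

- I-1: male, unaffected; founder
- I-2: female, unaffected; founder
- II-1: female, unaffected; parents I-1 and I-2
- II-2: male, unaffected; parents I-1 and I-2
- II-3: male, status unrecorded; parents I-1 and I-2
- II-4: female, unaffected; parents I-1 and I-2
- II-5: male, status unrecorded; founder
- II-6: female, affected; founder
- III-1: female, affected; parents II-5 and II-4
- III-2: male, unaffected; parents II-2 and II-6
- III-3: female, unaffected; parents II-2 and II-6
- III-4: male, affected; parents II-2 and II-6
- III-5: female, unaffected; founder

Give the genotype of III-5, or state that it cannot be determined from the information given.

cannot be determined

III-5's phenotype allows KK or Kk, and no parent or child forces a single allele at both positions; consistent genotype assignments exist with III-5 as KK or Kk.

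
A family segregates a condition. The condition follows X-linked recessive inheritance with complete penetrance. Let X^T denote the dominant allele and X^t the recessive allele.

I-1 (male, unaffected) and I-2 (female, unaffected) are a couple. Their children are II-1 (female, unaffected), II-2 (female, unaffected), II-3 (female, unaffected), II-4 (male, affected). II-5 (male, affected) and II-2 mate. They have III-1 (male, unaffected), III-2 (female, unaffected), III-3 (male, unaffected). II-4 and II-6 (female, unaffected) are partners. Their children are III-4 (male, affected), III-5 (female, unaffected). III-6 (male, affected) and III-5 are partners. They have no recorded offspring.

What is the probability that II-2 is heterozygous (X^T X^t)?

1/9

I-1 is unaffected, so I-1 is X^T Y.
I-2 is unaffected so carries T and passed t to II-4 (X^t Y), so I-2 is X^T X^t.
Their cross gives offspring ratios 1/2 X^T X^T : 1/2 X^T X^t. Conditioning on II-2 being unaffected, P(X^T X^t) = 1/2 / 1 = 1/2 before taking II-2's own offspring into account.
II-5 is affected, so II-5 is X^t Y.
Now use II-2's offspring. Probability of each recorded status — unaffected son III-1: 1/2 if II-2 is X^T X^t, 1 if X^T X^T; unaffected daughter III-2: 1/2 if II-2 is X^T X^t, 1 if X^T X^T; unaffected son III-3: 1/2 if II-2 is X^T X^t, 1 if X^T X^T.
Bayes: P(X^T X^t) = 1/2·1/8 / (1/2·1/8 + 1/2·1) = 1/9.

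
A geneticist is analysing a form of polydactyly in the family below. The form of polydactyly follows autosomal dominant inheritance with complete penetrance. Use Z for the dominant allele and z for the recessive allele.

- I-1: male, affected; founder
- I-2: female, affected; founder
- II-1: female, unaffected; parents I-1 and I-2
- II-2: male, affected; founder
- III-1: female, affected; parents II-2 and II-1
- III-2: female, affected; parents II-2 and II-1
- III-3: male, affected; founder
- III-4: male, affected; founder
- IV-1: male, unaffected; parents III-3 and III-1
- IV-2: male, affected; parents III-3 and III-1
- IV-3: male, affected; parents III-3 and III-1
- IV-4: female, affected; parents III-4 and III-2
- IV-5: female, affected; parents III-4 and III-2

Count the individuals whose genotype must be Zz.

Obligate heterozygotes: I-1 is affected so carries Z and passed z to II-1 (zz), so I-1 is Zz; I-2 is affected so carries Z and passed z to II-1 (zz), so I-2 is Zz; III-1 is affected so carries Z and received z from II-1 (zz), so III-1 is Zz; III-2 is affected so carries Z and received z from II-1 (zz), so III-2 is Zz; III-3 is affected so carries Z and passed z to IV-1 (zz), so III-3 is Zz.
Every other individual is either homozygous by phenotype or has at least one consistent homozygous assignment, so the count is 5.

5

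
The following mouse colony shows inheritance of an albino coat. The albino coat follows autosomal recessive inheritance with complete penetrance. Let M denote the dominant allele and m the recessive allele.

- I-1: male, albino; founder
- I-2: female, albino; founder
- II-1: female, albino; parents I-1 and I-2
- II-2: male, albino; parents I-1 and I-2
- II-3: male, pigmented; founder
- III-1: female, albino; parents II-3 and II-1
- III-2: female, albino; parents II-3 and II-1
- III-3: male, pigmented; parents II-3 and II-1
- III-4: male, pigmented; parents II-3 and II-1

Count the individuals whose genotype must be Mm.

3

Obligate heterozygotes: II-3 is pigmented so carries M and passed m to III-1 (mm), so II-3 is Mm; III-3 is pigmented so carries M and received m from II-1 (mm), so III-3 is Mm; III-4 is pigmented so carries M and received m from II-1 (mm), so III-4 is Mm.
Every other individual is either homozygous by phenotype or has at least one consistent homozygous assignment, so the count is 3.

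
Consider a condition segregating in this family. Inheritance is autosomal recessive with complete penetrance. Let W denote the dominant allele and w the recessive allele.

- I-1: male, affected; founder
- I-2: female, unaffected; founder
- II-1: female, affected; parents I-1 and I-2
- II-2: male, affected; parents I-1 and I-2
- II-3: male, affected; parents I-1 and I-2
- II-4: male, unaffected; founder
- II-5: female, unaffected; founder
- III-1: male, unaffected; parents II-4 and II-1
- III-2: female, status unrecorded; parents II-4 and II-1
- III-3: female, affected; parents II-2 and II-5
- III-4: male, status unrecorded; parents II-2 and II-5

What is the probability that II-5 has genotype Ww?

1

II-5 is unaffected so carries W and passed w to III-3 (ww), so II-5 is Ww, giving P(Ww) = 1.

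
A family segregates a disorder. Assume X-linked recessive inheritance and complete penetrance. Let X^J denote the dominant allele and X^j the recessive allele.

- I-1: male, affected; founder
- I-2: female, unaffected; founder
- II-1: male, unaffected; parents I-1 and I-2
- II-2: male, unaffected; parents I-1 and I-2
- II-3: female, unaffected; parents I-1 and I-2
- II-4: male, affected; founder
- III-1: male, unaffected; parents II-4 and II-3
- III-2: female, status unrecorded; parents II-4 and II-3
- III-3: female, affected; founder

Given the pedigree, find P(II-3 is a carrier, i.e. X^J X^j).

II-3 is unaffected so carries J and received j from I-1 (X^j Y), so II-3 is X^J X^j, giving P(X^J X^j) = 1.

1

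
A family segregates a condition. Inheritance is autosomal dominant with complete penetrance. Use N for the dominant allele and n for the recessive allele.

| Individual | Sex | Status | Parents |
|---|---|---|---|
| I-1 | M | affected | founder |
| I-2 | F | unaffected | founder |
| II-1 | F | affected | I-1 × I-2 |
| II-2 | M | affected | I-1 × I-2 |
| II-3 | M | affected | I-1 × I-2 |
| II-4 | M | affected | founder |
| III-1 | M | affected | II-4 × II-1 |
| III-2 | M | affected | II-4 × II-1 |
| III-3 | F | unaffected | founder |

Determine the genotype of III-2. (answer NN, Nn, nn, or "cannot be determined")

III-2's phenotype allows NN or Nn, and no parent or child forces a single allele at both positions; consistent genotype assignments exist with III-2 as NN or Nn.

cannot be determined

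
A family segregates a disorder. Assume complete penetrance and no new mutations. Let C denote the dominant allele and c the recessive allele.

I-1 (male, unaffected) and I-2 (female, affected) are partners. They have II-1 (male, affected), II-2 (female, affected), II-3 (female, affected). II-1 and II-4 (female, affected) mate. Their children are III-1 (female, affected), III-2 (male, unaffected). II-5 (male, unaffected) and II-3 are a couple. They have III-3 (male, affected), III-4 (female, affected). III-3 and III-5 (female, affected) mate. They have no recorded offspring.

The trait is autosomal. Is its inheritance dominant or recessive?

II-1 and II-4 are both affected yet have an unaffected child III-2. Under a recessive model two affected parents are homozygous and every child would be affected, so the trait cannot be recessive.

dominant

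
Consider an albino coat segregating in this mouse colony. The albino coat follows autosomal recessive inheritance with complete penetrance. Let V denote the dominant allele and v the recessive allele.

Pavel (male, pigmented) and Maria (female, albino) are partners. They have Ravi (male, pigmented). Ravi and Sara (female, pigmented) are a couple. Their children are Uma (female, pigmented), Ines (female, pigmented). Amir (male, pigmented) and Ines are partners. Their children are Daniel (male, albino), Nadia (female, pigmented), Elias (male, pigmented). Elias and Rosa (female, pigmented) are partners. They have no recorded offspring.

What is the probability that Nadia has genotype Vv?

2/3

Amir is pigmented so carries V and passed v to Daniel (vv), so Amir is Vv.
Ines is pigmented so carries V and passed v to Daniel (vv), so Ines is Vv.
Their cross gives offspring ratios 1/4 VV : 1/2 Vv : 1/4 vv. Conditioning on Nadia being pigmented, P(Vv) = 1/2 / 3/4 = 2/3.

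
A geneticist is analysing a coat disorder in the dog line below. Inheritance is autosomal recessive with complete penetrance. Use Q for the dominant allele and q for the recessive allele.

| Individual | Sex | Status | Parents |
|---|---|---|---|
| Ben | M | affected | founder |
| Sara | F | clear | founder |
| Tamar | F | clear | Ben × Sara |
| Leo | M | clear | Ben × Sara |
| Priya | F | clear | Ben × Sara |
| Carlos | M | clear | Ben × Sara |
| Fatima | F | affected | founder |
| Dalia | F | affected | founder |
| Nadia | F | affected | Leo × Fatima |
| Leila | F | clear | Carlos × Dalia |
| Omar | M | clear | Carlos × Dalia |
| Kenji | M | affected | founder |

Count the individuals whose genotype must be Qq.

6

Obligate heterozygotes: Tamar is clear so carries Q and received q from Ben (qq), so Tamar is Qq; Leo is clear so carries Q and received q from Ben (qq), so Leo is Qq; Priya is clear so carries Q and received q from Ben (qq), so Priya is Qq; Carlos is clear so carries Q and received q from Ben (qq), so Carlos is Qq; Leila is clear so carries Q and received q from Dalia (qq), so Leila is Qq; Omar is clear so carries Q and received q from Dalia (qq), so Omar is Qq.
Every other individual is either homozygous by phenotype or has at least one consistent homozygous assignment, so the count is 6.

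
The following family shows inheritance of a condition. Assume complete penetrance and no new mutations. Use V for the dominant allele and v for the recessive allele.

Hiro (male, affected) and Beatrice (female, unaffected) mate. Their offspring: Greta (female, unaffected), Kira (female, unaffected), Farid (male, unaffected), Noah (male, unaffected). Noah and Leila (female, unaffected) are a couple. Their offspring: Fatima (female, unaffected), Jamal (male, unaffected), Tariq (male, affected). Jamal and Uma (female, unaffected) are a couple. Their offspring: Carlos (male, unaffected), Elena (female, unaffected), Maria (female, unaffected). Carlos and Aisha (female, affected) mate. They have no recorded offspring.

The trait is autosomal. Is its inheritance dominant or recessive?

recessive

Noah and Leila are both unaffected yet have an affected child Tariq. Under dominance, an affected child requires at least one affected parent, so the trait cannot be dominant.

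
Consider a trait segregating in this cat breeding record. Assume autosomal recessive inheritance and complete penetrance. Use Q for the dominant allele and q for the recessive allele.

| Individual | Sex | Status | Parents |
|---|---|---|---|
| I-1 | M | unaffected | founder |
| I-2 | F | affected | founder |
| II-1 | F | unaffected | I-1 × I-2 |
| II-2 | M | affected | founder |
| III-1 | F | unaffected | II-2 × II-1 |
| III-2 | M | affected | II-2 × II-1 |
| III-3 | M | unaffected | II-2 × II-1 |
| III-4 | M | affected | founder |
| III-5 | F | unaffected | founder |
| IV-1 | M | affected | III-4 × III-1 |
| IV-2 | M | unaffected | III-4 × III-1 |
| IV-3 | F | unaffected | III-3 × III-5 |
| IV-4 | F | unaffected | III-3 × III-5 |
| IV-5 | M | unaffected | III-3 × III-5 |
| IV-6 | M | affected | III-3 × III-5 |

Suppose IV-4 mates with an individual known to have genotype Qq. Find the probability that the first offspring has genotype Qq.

III-3 is unaffected so carries Q and received q from II-2 (qq), so III-3 is Qq.
III-5 is unaffected so carries Q and passed q to IV-6 (qq), so III-5 is Qq.
IV-4 is an unaffected offspring of III-3 (Qq) × III-5 (Qq), whose cross gives 1/4 QQ : 1/2 Qq : 1/4 qq; conditioning on being unaffected, IV-4 is QQ with probability 1/3, Qq with probability 2/3.
Summing over parental genotype combinations, P(offspring has genotype Qq) = 1/3·1/2 + 2/3·1/2 = 1/2.

1/2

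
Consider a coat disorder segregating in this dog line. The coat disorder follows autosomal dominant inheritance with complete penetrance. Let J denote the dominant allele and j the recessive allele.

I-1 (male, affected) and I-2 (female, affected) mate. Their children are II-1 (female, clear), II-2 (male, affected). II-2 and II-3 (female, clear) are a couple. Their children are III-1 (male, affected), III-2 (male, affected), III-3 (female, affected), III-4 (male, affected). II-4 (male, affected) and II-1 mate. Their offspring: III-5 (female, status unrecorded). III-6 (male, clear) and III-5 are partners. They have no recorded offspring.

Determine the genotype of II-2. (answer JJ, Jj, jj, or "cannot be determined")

II-2's phenotype allows JJ or Jj, and no parent or child forces a single allele at both positions; consistent genotype assignments exist with II-2 as JJ or Jj.

cannot be determined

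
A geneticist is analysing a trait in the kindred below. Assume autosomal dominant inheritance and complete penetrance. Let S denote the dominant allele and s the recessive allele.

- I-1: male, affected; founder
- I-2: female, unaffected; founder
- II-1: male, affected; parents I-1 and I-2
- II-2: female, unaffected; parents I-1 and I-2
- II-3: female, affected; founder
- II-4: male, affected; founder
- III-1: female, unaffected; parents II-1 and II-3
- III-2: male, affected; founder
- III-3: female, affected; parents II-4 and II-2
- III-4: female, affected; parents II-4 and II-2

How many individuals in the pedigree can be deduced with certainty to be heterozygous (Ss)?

5

Obligate heterozygotes: I-1 is affected so carries S and passed s to II-2 (ss), so I-1 is Ss; II-1 is affected so carries S and received s from I-2 (ss), so II-1 is Ss; II-3 is affected so carries S and passed s to III-1 (ss), so II-3 is Ss; III-3 is affected so carries S and received s from II-2 (ss), so III-3 is Ss; III-4 is affected so carries S and received s from II-2 (ss), so III-4 is Ss.
Every other individual is either homozygous by phenotype or has at least one consistent homozygous assignment, so the count is 5.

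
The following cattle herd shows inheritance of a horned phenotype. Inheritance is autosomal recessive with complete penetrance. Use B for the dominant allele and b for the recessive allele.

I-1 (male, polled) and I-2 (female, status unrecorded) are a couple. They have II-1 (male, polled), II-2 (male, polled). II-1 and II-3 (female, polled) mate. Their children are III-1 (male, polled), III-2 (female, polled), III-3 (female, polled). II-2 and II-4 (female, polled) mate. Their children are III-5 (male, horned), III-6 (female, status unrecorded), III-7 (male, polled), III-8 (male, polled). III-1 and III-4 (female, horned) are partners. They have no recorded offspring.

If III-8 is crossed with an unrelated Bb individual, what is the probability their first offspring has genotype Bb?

II-2 is polled so carries B and passed b to III-5 (bb), so II-2 is Bb.
II-4 is polled so carries B and passed b to III-5 (bb), so II-4 is Bb.
III-8 is a polled offspring of II-2 (Bb) × II-4 (Bb), whose cross gives 1/4 BB : 1/2 Bb : 1/4 bb; conditioning on being polled, III-8 is BB with probability 1/3, Bb with probability 2/3.
Summing over parental genotype combinations, P(offspring has genotype Bb) = 1/3·1/2 + 2/3·1/2 = 1/2.

1/2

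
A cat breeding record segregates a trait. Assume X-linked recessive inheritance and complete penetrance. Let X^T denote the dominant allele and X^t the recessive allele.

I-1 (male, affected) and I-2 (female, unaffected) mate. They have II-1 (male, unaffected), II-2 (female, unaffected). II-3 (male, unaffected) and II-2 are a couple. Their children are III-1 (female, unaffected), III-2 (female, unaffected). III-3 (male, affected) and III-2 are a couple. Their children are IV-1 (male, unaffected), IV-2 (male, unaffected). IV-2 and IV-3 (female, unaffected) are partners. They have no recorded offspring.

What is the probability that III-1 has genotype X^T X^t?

1/2

II-3 is unaffected, so II-3 is X^T Y.
II-2 is unaffected so carries T and received t from I-1 (X^t Y), so II-2 is X^T X^t.
Their cross gives offspring ratios 1/2 X^T X^T : 1/2 X^T X^t. Conditioning on III-1 being unaffected, P(X^T X^t) = 1/2 / 1 = 1/2.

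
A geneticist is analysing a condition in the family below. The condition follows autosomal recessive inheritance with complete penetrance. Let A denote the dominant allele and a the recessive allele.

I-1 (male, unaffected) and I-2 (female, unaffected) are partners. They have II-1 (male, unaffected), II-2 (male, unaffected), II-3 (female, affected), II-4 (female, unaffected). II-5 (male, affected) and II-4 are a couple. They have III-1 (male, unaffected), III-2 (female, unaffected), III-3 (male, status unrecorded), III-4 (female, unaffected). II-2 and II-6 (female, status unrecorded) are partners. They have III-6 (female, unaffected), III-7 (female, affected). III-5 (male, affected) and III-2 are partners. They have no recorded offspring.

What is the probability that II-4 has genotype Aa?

1/5

I-1 is unaffected so carries A and passed a to II-3 (aa), so I-1 is Aa.
I-2 is unaffected so carries A and passed a to II-3 (aa), so I-2 is Aa.
Their cross gives offspring ratios 1/4 AA : 1/2 Aa : 1/4 aa. Conditioning on II-4 being unaffected, P(Aa) = 1/2 / 3/4 = 2/3 before taking II-4's own offspring into account.
II-5 is affected, so II-5 is aa.
Now use II-4's offspring. Probability of each recorded status — unaffected son III-1: 1/2 if II-4 is Aa, 1 if AA; unaffected daughter III-2: 1/2 if II-4 is Aa, 1 if AA; unaffected daughter III-4: 1/2 if II-4 is Aa, 1 if AA. (III-3: equally likely either way, so uninformative.)
Bayes: P(Aa) = 2/3·1/8 / (2/3·1/8 + 1/3·1) = 1/5.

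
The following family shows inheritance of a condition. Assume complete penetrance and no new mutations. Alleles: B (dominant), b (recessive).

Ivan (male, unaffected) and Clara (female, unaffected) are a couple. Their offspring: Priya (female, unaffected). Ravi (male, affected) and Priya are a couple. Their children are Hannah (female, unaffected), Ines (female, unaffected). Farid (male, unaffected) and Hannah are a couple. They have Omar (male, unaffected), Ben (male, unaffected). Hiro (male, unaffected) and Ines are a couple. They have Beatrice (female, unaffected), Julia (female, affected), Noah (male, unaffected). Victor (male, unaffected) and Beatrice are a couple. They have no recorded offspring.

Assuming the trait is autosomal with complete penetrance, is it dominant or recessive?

Hiro and Ines are both unaffected yet have an affected child Julia. Under dominance, an affected child requires at least one affected parent, so the trait cannot be dominant.

recessive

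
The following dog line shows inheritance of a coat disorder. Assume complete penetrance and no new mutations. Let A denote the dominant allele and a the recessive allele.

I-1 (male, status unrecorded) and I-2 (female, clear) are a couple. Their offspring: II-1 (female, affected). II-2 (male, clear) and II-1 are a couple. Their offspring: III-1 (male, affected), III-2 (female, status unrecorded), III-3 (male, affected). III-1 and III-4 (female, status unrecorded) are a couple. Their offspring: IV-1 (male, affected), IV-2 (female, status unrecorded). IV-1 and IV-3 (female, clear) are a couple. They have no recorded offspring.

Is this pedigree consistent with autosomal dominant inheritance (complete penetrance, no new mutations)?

Yes

A consistent assignment under autosomal dominant exists: I-1 AA, I-2 aa, II-1 Aa, II-2 aa, III-1 Aa, III-2 Aa, III-3 Aa, III-4 AA, IV-1 AA, IV-2 AA, IV-3 aa.
In this assignment every recorded phenotype matches its genotype and every non-founder's genotype is obtainable from its parents' genotypes, so the pedigree is consistent.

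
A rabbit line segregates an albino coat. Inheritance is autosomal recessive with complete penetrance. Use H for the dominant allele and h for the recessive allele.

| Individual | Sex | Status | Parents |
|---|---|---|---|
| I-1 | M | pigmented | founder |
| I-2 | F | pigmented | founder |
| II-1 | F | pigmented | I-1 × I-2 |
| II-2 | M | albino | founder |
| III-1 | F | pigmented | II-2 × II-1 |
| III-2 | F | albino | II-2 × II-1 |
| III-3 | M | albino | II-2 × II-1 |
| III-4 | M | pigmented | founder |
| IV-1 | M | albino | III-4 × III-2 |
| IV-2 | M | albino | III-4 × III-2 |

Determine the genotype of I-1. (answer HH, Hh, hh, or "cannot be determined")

I-1's phenotype allows HH or Hh, and no parent or child forces a single allele at both positions; consistent genotype assignments exist with I-1 as HH or Hh.

cannot be determined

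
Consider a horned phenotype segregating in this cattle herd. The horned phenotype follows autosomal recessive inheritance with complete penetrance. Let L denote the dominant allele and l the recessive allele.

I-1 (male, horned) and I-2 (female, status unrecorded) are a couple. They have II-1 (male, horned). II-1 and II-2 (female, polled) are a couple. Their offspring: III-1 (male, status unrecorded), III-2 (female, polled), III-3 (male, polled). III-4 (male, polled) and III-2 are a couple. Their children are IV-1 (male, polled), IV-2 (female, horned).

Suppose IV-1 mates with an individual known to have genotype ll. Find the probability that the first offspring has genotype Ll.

2/3

III-4 is polled so carries L and passed l to IV-2 (ll), so III-4 is Ll.
III-2 is polled so carries L and received l from II-1 (ll), so III-2 is Ll.
IV-1 is a polled offspring of III-4 (Ll) × III-2 (Ll), whose cross gives 1/4 LL : 1/2 Ll : 1/4 ll; conditioning on being polled, IV-1 is LL with probability 1/3, Ll with probability 2/3.
Summing over parental genotype combinations, P(offspring has genotype Ll) = 1/3·1 + 2/3·1/2 = 2/3.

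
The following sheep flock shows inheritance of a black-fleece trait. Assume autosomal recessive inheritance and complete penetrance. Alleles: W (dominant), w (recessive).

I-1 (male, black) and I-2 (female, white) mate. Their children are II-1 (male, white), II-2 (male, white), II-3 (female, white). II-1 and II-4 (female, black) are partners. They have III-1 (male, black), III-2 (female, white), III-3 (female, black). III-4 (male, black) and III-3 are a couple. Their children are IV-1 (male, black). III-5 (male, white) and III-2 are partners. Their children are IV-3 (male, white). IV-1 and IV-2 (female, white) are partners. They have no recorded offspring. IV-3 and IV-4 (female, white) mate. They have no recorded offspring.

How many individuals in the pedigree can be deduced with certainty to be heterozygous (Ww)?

4

Obligate heterozygotes: II-1 is white so carries W and received w from I-1 (ww), so II-1 is Ww; II-2 is white so carries W and received w from I-1 (ww), so II-2 is Ww; II-3 is white so carries W and received w from I-1 (ww), so II-3 is Ww; III-2 is white so carries W and received w from II-4 (ww), so III-2 is Ww.
Every other individual is either homozygous by phenotype or has at least one consistent homozygous assignment, so the count is 4.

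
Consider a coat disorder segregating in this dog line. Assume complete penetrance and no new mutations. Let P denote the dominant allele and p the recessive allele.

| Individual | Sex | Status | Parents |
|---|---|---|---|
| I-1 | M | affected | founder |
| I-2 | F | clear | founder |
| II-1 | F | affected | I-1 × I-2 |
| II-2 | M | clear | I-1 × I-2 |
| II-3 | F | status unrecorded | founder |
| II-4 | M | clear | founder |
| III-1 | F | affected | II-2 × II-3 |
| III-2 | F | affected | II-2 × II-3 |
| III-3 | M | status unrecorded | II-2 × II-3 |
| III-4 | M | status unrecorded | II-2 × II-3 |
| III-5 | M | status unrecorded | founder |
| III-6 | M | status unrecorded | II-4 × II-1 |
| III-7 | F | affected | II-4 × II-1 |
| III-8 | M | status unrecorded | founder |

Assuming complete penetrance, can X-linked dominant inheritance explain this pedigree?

Yes

A consistent assignment under X-linked dominant exists: I-1 X^P Y, I-2 X^p X^p, II-1 X^P X^p, II-2 X^p Y, II-3 X^P X^P, II-4 X^p Y, III-1 X^P X^p, III-2 X^P X^p, III-3 X^P Y, III-4 X^P Y, III-5 X^P Y, III-6 X^P Y, III-7 X^P X^p, III-8 X^P Y.
In this assignment every recorded phenotype matches its genotype and every non-founder's genotype is obtainable from its parents' genotypes, so the pedigree is consistent.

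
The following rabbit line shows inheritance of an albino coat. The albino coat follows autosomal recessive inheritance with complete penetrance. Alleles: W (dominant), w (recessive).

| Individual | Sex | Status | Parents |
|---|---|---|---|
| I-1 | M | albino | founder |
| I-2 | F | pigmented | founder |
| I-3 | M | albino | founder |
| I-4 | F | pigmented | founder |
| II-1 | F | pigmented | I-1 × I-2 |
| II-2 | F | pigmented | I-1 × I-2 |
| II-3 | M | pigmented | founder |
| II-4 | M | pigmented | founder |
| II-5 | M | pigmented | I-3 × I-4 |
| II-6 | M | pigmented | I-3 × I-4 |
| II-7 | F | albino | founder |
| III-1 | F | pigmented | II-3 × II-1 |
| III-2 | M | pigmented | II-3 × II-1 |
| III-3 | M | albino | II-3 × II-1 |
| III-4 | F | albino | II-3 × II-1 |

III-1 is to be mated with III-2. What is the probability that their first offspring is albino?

II-3 is pigmented so carries W and passed w to III-3 (ww), so II-3 is Ww.
II-1 is pigmented so carries W and received w from I-1 (ww), so II-1 is Ww.
III-1 is a pigmented offspring of II-3 (Ww) × II-1 (Ww), whose cross gives 1/4 WW : 1/2 Ww : 1/4 ww; conditioning on being pigmented, III-1 is WW with probability 1/3, Ww with probability 2/3.
III-2 is a pigmented offspring of II-3 (Ww) × II-1 (Ww), whose cross gives 1/4 WW : 1/2 Ww : 1/4 ww; conditioning on being pigmented, III-2 is WW with probability 1/3, Ww with probability 2/3.
Summing over parental genotype combinations, P(offspring is albino) = 4/9·1/4 = 1/9.

1/9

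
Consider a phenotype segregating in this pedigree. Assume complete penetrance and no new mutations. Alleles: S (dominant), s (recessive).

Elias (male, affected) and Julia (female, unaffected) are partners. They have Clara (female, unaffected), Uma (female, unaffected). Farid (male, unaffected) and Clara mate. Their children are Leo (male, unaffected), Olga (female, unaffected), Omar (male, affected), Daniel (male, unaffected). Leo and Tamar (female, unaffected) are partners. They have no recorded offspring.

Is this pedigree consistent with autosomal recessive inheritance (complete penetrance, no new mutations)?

Yes

A consistent assignment under autosomal recessive exists: Elias ss, Julia SS, Clara Ss, Uma Ss, Farid Ss, Leo SS, Olga SS, Omar ss, Daniel SS, Tamar SS.
In this assignment every recorded phenotype matches its genotype and every non-founder's genotype is obtainable from its parents' genotypes, so the pedigree is consistent.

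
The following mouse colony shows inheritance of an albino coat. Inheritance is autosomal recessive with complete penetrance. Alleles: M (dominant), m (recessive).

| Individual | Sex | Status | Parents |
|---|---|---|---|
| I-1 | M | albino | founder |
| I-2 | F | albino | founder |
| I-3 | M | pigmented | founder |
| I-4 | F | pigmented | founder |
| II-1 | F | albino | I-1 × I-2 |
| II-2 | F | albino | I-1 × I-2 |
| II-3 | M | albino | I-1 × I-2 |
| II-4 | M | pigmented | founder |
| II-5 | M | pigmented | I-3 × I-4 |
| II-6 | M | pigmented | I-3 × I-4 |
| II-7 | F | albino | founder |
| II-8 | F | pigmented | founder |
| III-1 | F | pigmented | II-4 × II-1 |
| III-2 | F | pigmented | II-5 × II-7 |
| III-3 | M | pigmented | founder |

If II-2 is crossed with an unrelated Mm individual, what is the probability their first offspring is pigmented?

1/2

II-2 is albino, so II-2 is mm.
The cross gives 1/2 Mm : 1/2 mm, so P(offspring is pigmented) = 1/2.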